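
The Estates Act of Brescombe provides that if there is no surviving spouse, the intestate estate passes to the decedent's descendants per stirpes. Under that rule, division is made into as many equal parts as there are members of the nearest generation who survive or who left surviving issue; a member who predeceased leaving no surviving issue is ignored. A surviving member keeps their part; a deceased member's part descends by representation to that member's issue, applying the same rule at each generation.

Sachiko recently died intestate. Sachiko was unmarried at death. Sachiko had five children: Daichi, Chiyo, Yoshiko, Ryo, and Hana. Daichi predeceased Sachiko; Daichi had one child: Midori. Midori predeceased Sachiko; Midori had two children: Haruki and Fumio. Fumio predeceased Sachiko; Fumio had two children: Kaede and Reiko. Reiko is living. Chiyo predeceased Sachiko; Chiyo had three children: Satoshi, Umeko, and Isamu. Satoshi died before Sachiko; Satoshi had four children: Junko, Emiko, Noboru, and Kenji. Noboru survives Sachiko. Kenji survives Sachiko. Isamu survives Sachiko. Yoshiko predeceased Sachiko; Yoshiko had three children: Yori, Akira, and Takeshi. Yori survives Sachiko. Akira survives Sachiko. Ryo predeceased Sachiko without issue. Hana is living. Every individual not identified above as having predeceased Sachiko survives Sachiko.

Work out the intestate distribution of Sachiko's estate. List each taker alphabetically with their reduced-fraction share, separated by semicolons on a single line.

There is no surviving spouse, so the entire estate passes to Sachiko's descendants per stirpes.
Ryo left no surviving issue, so that branch lapses and is disregarded.
The estate is divided into 4 equal shares of 1/4 among Daichi, Chiyo, Yoshiko, Hana.
Daichi predeceased; the 1/4 allotted to Daichi's branch passes to Daichi's issue by representation.
Midori's line is the sole branch at this level, so the full 1/4 passes to Midori's issue by representation.
The 1/4 is divided into 2 equal shares of 1/8 among Haruki, Fumio.
Haruki is living and takes 1/8.
Fumio predeceased; the 1/8 allotted to Fumio's branch passes to Fumio's issue by representation.
The 1/8 is divided into 2 equal shares of 1/16 among Kaede, Reiko.
Kaede is living and takes 1/16.
Reiko is living and takes 1/16.
Chiyo predeceased; the 1/4 allotted to Chiyo's branch passes to Chiyo's issue by representation.
The 1/4 is divided into 3 equal shares of 1/12 among Satoshi, Umeko, Isamu.
Satoshi predeceased; the 1/12 allotted to Satoshi's branch passes to Satoshi's issue by representation.
The 1/12 is divided into 4 equal shares of 1/48 among Junko, Emiko, Noboru, Kenji.
Junko is living and takes 1/48.
Emiko is living and takes 1/48.
Noboru is living and takes 1/48.
Kenji is living and takes 1/48.
Umeko is living and takes 1/12.
Isamu is living and takes 1/12.
Yoshiko predeceased; the 1/4 allotted to Yoshiko's branch passes to Yoshiko's issue by representation.
The 1/4 is divided into 3 equal shares of 1/12 among Yori, Akira, Takeshi.
Yori is living and takes 1/12.
Akira is living and takes 1/12.
Takeshi is living and takes 1/12.
Hana is living and takes 1/4.

Akira 1/12; Emiko 1/48; Hana 1/4; Haruki 1/8; Isamu 1/12; Junko 1/48; Kaede 1/16; Kenji 1/48; Noboru 1/48; Reiko 1/16; Takeshi 1/12; Umeko 1/12; Yori 1/12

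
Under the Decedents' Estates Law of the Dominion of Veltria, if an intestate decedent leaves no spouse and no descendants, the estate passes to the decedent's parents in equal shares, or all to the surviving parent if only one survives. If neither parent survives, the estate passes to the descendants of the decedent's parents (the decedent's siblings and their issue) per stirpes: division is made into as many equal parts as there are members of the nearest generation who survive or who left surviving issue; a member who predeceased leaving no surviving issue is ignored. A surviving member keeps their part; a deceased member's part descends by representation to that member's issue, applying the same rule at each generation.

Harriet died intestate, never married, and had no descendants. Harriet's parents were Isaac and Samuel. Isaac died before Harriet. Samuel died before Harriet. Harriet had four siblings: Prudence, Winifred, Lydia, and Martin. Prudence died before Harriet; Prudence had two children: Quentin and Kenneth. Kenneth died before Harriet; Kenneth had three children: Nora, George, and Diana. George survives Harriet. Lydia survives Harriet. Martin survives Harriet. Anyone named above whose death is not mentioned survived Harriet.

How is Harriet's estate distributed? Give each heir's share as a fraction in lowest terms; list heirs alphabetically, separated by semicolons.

Neither parent survives and there are no descendants, so the estate passes to Harriet's siblings and their issue per stirpes.
The estate is divided into 4 equal shares of 1/4 among Prudence, Winifred, Lydia, Martin.
Prudence predeceased; the 1/4 allotted to Prudence's branch passes to Prudence's issue by representation.
The 1/4 is divided into 2 equal shares of 1/8 among Quentin, Kenneth.
Quentin is living and takes 1/8.
Kenneth predeceased; the 1/8 allotted to Kenneth's branch passes to Kenneth's issue by representation.
The 1/8 is divided into 3 equal shares of 1/24 among Nora, George, Diana.
Nora is living and takes 1/24.
George is living and takes 1/24.
Diana is living and takes 1/24.
Winifred is living and takes 1/4.
Lydia is living and takes 1/4.
Martin is living and takes 1/4.

Diana 1/24; George 1/24; Lydia 1/4; Martin 1/4; Nora 1/24; Quentin 1/8; Winifred 1/4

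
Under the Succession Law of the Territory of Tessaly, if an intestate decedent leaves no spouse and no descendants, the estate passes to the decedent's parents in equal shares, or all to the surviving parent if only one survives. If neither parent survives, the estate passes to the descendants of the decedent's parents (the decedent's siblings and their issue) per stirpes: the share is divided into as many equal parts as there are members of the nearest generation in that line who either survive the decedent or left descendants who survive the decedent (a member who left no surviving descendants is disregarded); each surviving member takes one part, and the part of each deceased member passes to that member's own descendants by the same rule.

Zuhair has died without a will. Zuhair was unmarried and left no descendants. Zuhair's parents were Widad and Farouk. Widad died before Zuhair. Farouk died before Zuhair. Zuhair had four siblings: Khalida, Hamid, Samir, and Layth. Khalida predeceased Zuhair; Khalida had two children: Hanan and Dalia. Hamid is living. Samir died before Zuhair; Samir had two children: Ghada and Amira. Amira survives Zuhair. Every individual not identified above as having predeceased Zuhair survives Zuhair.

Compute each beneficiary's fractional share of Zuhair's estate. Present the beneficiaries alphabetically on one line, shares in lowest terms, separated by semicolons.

Neither parent survives and there are no descendants, so the estate passes to Zuhair's siblings and their issue per stirpes.
The estate is divided into 4 equal shares of 1/4 among Khalida, Hamid, Samir, Layth.
Khalida predeceased; the 1/4 allotted to Khalida's branch passes to Khalida's issue by representation.
The 1/4 is divided into 2 equal shares of 1/8 among Hanan, Dalia.
Hanan is living and takes 1/8.
Dalia is living and takes 1/8.
Hamid is living and takes 1/4.
Samir predeceased; the 1/4 allotted to Samir's branch passes to Samir's issue by representation.
The 1/4 is divided into 2 equal shares of 1/8 among Ghada, Amira.
Ghada is living and takes 1/8.
Amira is living and takes 1/8.
Layth is living and takes 1/4.

Amira 1/8; Dalia 1/8; Ghada 1/8; Hamid 1/4; Hanan 1/8; Layth 1/4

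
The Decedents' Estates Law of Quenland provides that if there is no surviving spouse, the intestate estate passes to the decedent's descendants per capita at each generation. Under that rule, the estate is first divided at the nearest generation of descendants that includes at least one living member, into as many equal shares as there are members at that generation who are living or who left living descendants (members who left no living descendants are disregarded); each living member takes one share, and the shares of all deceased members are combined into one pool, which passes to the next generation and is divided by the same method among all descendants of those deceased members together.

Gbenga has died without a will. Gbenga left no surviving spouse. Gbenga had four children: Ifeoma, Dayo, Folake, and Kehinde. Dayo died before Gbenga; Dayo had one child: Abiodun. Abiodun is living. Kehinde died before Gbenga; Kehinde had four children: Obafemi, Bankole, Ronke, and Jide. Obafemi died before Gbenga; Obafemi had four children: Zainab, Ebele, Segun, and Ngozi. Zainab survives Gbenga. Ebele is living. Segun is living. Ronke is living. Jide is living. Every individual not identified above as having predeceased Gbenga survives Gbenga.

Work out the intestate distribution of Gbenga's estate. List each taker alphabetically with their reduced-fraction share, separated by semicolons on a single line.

Abiodun 1/10; Bankole 1/10; Ebele 1/40; Folake 1/4; Ifeoma 1/4; Jide 1/10; Ngozi 1/40; Ronke 1/10; Segun 1/40; Zainab 1/40

There is no surviving spouse, so the entire estate passes to Gbenga's descendants per capita at each generation.
At generation 1 (Ifeoma, Dayo, Folake, Kehinde) there are 4 shares of (1)/4 = 1/4 each.
Living: Ifeoma and Folake — each takes 1/4.
Deceased: Dayo and Kehinde. Their combined 1/2 is pooled and carried to generation 2.
At generation 2 (Abiodun, Obafemi, Bankole, Ronke, Jide) there are 5 shares of (1/2)/5 = 1/10 each.
Living: Abiodun, Bankole, Ronke, and Jide — each takes 1/10.
Deceased: Obafemi. That 1/10 share is carried to generation 3.
At generation 3 (Zainab, Ebele, Segun, Ngozi) there are 4 shares of (1/10)/4 = 1/40 each.
Living: Zainab, Ebele, Segun, and Ngozi — each takes 1/40.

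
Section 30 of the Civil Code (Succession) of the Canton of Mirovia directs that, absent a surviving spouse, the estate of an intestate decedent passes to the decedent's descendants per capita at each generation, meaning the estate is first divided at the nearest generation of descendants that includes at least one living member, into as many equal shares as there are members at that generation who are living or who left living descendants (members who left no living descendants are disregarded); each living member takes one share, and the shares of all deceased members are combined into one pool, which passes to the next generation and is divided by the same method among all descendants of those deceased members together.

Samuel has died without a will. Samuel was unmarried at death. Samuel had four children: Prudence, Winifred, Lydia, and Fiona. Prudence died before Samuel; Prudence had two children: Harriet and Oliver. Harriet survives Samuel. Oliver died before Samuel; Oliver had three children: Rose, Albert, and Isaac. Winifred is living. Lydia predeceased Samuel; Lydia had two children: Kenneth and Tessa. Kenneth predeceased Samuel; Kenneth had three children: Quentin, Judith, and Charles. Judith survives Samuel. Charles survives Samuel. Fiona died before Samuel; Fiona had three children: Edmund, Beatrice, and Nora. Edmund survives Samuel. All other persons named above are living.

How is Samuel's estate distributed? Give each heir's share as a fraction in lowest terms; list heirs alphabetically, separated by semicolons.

There is no surviving spouse, so the entire estate passes to Samuel's descendants per capita at each generation.
At generation 1 (Prudence, Winifred, Lydia, Fiona) there are 4 shares of (1)/4 = 1/4 each.
Living: Winifred — each takes 1/4.
Deceased: Prudence, Lydia, and Fiona. Their combined 3/4 is pooled and carried to generation 2.
At generation 2 (Harriet, Oliver, Kenneth, Tessa, Edmund, Beatrice, Nora) there are 7 shares of (3/4)/7 = 3/28 each.
Living: Harriet, Tessa, Edmund, Beatrice, and Nora — each takes 3/28.
Deceased: Oliver and Kenneth. Their combined 3/14 is pooled and carried to generation 3.
At generation 3 (Rose, Albert, Isaac, Quentin, Judith, Charles) there are 6 shares of (3/14)/6 = 1/28 each.
Living: Rose, Albert, Isaac, Quentin, Judith, and Charles — each takes 1/28.

Albert 1/28; Beatrice 3/28; Charles 1/28; Edmund 3/28; Harriet 3/28; Isaac 1/28; Judith 1/28; Nora 3/28; Quentin 1/28; Rose 1/28; Tessa 3/28; Winifred 1/4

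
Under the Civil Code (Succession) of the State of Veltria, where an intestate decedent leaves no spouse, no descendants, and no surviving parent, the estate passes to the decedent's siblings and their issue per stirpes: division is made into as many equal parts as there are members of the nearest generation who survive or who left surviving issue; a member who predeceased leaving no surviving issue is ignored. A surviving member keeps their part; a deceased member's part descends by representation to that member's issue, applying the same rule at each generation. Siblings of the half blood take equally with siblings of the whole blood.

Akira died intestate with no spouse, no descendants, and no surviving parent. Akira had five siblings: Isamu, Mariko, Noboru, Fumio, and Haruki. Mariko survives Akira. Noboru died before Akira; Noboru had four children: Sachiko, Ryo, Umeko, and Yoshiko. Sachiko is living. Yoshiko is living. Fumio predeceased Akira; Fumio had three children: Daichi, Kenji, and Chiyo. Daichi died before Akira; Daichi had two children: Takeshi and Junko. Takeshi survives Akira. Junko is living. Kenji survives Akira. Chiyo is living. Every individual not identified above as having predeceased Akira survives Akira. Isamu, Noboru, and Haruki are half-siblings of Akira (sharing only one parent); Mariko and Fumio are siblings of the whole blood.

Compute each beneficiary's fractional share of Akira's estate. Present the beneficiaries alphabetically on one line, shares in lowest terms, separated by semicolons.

No spouse, descendants, or parent survives, so the estate passes to Akira's siblings per stirpes.
Half-blood and whole-blood siblings take equally under the stated rule.
The estate is divided into 5 equal shares of 1/5 among Isamu, Mariko, Noboru, Fumio, Haruki.
Isamu is living and takes 1/5.
Mariko is living and takes 1/5.
Noboru predeceased; the 1/5 allotted to Noboru's branch passes to Noboru's issue by representation.
The 1/5 is divided into 4 equal shares of 1/20 among Sachiko, Ryo, Umeko, Yoshiko.
Sachiko is living and takes 1/20.
Ryo is living and takes 1/20.
Umeko is living and takes 1/20.
Yoshiko is living and takes 1/20.
Fumio predeceased; the 1/5 allotted to Fumio's branch passes to Fumio's issue by representation.
The 1/5 is divided into 3 equal shares of 1/15 among Daichi, Kenji, Chiyo.
Daichi predeceased; the 1/15 allotted to Daichi's branch passes to Daichi's issue by representation.
The 1/15 is divided into 2 equal shares of 1/30 among Takeshi, Junko.
Takeshi is living and takes 1/30.
Junko is living and takes 1/30.
Kenji is living and takes 1/15.
Chiyo is living and takes 1/15.
Haruki is living and takes 1/5.

Chiyo 1/15; Haruki 1/5; Isamu 1/5; Junko 1/30; Kenji 1/15; Mariko 1/5; Ryo 1/20; Sachiko 1/20; Takeshi 1/30; Umeko 1/20; Yoshiko 1/20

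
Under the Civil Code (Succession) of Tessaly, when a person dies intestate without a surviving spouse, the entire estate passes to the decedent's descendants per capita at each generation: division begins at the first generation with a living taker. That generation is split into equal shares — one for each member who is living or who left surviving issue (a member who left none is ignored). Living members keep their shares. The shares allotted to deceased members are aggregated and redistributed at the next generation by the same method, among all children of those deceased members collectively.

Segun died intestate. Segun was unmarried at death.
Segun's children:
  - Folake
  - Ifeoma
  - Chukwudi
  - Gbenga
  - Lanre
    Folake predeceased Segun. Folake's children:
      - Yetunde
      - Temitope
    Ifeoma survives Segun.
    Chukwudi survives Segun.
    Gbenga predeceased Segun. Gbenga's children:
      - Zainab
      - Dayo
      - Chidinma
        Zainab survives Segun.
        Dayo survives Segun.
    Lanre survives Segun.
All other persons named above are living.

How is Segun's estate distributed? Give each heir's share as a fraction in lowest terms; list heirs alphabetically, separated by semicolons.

There is no surviving spouse, so the entire estate passes to Segun's descendants per capita at each generation.
At generation 1 (Folake, Ifeoma, Chukwudi, Gbenga, Lanre) there are 5 shares of (1)/5 = 1/5 each.
Living: Ifeoma, Chukwudi, and Lanre — each takes 1/5.
Deceased: Folake and Gbenga. Their combined 2/5 is pooled and carried to generation 2.
At generation 2 (Yetunde, Temitope, Zainab, Dayo, Chidinma) there are 5 shares of (2/5)/5 = 2/25 each.
Living: Yetunde, Temitope, Zainab, Dayo, and Chidinma — each takes 2/25.

Chidinma 2/25; Chukwudi 1/5; Dayo 2/25; Ifeoma 1/5; Lanre 1/5; Temitope 2/25; Yetunde 2/25; Zainab 2/25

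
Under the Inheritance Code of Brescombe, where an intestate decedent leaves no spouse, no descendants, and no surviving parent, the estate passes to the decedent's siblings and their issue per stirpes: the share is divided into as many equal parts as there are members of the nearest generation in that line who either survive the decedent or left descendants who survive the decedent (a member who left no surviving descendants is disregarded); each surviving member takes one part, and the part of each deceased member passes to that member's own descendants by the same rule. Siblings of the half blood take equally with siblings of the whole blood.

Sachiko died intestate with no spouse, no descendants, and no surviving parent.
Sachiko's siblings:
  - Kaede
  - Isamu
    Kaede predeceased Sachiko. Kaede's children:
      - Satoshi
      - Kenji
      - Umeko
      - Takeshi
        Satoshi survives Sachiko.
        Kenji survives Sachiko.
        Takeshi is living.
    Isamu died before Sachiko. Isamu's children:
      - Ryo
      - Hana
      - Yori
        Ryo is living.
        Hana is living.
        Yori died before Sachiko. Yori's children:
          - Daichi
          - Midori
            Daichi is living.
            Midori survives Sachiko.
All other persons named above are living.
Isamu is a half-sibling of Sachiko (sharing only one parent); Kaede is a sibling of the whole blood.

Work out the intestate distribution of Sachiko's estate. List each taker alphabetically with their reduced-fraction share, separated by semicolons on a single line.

Daichi 1/12; Hana 1/6; Kenji 1/8; Midori 1/12; Ryo 1/6; Satoshi 1/8; Takeshi 1/8; Umeko 1/8

No spouse, descendants, or parent survives, so the estate passes to Sachiko's siblings per stirpes.
Half-blood and whole-blood siblings take equally under the stated rule.
The estate is divided into 2 equal shares of 1/2 among Kaede, Isamu.
Kaede predeceased; the 1/2 allotted to Kaede's branch passes to Kaede's issue by representation.
The 1/2 is divided into 4 equal shares of 1/8 among Satoshi, Kenji, Umeko, Takeshi.
Satoshi is living and takes 1/8.
Kenji is living and takes 1/8.
Umeko is living and takes 1/8.
Takeshi is living and takes 1/8.
Isamu predeceased; the 1/2 allotted to Isamu's branch passes to Isamu's issue by representation.
The 1/2 is divided into 3 equal shares of 1/6 among Ryo, Hana, Yori.
Ryo is living and takes 1/6.
Hana is living and takes 1/6.
Yori predeceased; the 1/6 allotted to Yori's branch passes to Yori's issue by representation.
The 1/6 is divided into 2 equal shares of 1/12 among Daichi, Midori.
Daichi is living and takes 1/12.
Midori is living and takes 1/12.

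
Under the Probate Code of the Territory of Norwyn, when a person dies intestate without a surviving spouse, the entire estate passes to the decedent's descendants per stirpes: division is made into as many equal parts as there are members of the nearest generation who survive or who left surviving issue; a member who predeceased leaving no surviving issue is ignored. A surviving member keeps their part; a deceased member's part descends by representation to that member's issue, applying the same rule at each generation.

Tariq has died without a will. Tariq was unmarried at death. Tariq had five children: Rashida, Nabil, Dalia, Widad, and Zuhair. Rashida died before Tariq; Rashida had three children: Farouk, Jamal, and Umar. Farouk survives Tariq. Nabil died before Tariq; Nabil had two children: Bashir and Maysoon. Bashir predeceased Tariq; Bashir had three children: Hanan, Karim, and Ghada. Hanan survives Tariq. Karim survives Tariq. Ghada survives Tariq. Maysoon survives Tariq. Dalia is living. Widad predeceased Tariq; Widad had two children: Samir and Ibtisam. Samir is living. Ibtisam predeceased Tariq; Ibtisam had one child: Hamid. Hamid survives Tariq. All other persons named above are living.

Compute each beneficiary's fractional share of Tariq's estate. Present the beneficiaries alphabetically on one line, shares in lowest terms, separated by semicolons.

There is no surviving spouse, so the entire estate passes to Tariq's descendants per stirpes.
The estate is divided into 5 equal shares of 1/5 among Rashida, Nabil, Dalia, Widad, Zuhair.
Rashida predeceased; the 1/5 allotted to Rashida's branch passes to Rashida's issue by representation.
The 1/5 is divided into 3 equal shares of 1/15 among Farouk, Jamal, Umar.
Farouk is living and takes 1/15.
Jamal is living and takes 1/15.
Umar is living and takes 1/15.
Nabil predeceased; the 1/5 allotted to Nabil's branch passes to Nabil's issue by representation.
The 1/5 is divided into 2 equal shares of 1/10 among Bashir, Maysoon.
Bashir predeceased; the 1/10 allotted to Bashir's branch passes to Bashir's issue by representation.
The 1/10 is divided into 3 equal shares of 1/30 among Hanan, Karim, Ghada.
Hanan is living and takes 1/30.
Karim is living and takes 1/30.
Ghada is living and takes 1/30.
Maysoon is living and takes 1/10.
Dalia is living and takes 1/5.
Widad predeceased; the 1/5 allotted to Widad's branch passes to Widad's issue by representation.
The 1/5 is divided into 2 equal shares of 1/10 among Samir, Ibtisam.
Samir is living and takes 1/10.
Ibtisam predeceased; the 1/10 allotted to Ibtisam's branch passes to Ibtisam's issue by representation.
Hamid is the sole taker at this level and receives the full 1/10.
Zuhair is living and takes 1/5.

Dalia 1/5; Farouk 1/15; Ghada 1/30; Hamid 1/10; Hanan 1/30; Jamal 1/15; Karim 1/30; Maysoon 1/10; Samir 1/10; Umar 1/15; Zuhair 1/5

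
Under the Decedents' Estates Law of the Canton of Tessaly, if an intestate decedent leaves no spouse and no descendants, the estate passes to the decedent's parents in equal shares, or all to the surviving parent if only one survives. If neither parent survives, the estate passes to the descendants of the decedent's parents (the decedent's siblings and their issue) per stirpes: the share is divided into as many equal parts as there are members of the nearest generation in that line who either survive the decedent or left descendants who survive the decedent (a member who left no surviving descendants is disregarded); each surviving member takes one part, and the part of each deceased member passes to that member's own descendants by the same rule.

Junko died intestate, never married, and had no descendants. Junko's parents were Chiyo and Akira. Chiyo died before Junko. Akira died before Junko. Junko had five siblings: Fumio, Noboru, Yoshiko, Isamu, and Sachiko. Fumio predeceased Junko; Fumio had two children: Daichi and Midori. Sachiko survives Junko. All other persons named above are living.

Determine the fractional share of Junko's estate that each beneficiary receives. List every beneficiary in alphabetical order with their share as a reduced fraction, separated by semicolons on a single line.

Daichi 1/10; Isamu 1/5; Midori 1/10; Noboru 1/5; Sachiko 1/5; Yoshiko 1/5

Neither parent survives and there are no descendants, so the estate passes to Junko's siblings and their issue per stirpes.
The estate is divided into 5 equal shares of 1/5 among Fumio, Noboru, Yoshiko, Isamu, Sachiko.
Fumio predeceased; the 1/5 allotted to Fumio's branch passes to Fumio's issue by representation.
The 1/5 is divided into 2 equal shares of 1/10 among Daichi, Midori.
Daichi is living and takes 1/10.
Midori is living and takes 1/10.
Noboru is living and takes 1/5.
Yoshiko is living and takes 1/5.
Isamu is living and takes 1/5.
Sachiko is living and takes 1/5.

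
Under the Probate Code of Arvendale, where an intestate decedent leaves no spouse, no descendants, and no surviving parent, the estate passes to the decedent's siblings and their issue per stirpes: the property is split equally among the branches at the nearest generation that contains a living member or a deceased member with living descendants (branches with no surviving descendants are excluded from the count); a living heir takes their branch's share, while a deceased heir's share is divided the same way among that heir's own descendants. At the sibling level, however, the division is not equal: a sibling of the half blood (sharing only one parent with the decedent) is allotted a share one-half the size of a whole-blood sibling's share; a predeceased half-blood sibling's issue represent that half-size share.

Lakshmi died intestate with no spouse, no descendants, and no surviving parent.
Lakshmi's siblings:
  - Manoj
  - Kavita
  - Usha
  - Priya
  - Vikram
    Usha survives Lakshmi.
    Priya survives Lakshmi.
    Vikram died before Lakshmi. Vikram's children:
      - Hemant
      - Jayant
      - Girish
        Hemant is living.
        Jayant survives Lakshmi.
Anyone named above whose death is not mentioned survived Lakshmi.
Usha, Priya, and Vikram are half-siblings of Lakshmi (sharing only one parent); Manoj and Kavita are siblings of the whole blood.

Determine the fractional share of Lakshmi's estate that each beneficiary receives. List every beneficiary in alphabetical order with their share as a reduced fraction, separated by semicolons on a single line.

No spouse, descendants, or parent survives, so the estate passes to Lakshmi's siblings per stirpes.
Half-blood siblings count for one-half the weight of whole-blood siblings at the initial division.
Dividing 1 in proportion to weights (total weight 7/2): Manoj (weight 1) → 2/7; Kavita (weight 1) → 2/7; Usha (weight 1/2) → 1/7; Priya (weight 1/2) → 1/7; Vikram (weight 1/2) → 1/7.
Manoj is living and takes 2/7.
Kavita is living and takes 2/7.
Usha is living and takes 1/7.
Priya is living and takes 1/7.
Vikram predeceased; the 1/7 allotted to Vikram's branch passes to Vikram's issue by representation.
The 1/7 is divided into 3 equal shares of 1/21 among Hemant, Jayant, Girish.
Hemant is living and takes 1/21.
Jayant is living and takes 1/21.
Girish is living and takes 1/21.

Girish 1/21; Hemant 1/21; Jayant 1/21; Kavita 2/7; Manoj 2/7; Priya 1/7; Usha 1/7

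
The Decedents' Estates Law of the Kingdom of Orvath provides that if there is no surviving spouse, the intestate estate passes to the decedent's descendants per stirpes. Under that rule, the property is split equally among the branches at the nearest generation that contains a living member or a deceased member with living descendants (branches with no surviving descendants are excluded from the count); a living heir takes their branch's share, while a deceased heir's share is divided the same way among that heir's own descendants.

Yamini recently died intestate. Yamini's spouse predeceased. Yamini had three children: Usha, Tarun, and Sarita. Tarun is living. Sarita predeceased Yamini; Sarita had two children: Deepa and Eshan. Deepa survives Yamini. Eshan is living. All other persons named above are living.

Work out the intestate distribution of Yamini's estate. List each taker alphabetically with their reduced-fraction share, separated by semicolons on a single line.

Deepa 1/6; Eshan 1/6; Tarun 1/3; Usha 1/3

There is no surviving spouse, so the entire estate passes to Yamini's descendants per stirpes.
The estate is divided into 3 equal shares of 1/3 among Usha, Tarun, Sarita.
Usha is living and takes 1/3.
Tarun is living and takes 1/3.
Sarita predeceased; the 1/3 allotted to Sarita's branch passes to Sarita's issue by representation.
The 1/3 is divided into 2 equal shares of 1/6 among Deepa, Eshan.
Deepa is living and takes 1/6.
Eshan is living and takes 1/6.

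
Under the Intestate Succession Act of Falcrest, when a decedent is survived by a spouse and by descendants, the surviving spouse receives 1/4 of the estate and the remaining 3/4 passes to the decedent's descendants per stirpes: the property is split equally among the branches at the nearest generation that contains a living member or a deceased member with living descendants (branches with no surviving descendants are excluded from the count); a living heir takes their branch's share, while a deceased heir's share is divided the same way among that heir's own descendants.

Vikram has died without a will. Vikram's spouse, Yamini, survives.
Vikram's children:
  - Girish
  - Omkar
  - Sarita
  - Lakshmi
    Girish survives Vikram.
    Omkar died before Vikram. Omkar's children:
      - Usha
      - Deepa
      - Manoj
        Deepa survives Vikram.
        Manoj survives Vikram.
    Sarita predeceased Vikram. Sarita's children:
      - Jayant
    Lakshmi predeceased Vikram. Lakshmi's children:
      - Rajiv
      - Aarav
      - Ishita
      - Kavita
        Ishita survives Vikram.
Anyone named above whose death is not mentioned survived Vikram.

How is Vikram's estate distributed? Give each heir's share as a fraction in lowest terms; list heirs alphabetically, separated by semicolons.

Yamini, as surviving spouse, takes 1/4.
The remaining 3/4 passes to Vikram's descendants per stirpes.
The 3/4 is divided into 4 equal shares of 3/16 among Girish, Omkar, Sarita, Lakshmi.
Girish is living and takes 3/16.
Omkar predeceased; the 3/16 allotted to Omkar's branch passes to Omkar's issue by representation.
The 3/16 is divided into 3 equal shares of 1/16 among Usha, Deepa, Manoj.
Usha is living and takes 1/16.
Deepa is living and takes 1/16.
Manoj is living and takes 1/16.
Sarita predeceased; the 3/16 allotted to Sarita's branch passes to Sarita's issue by representation.
Jayant is the sole taker at this level and receives the full 3/16.
Lakshmi predeceased; the 3/16 allotted to Lakshmi's branch passes to Lakshmi's issue by representation.
The 3/16 is divided into 4 equal shares of 3/64 among Rajiv, Aarav, Ishita, Kavita.
Rajiv is living and takes 3/64.
Aarav is living and takes 3/64.
Ishita is living and takes 3/64.
Kavita is living and takes 3/64.

Aarav 3/64; Deepa 1/16; Girish 3/16; Ishita 3/64; Jayant 3/16; Kavita 3/64; Manoj 1/16; Rajiv 3/64; Usha 1/16; Yamini 1/4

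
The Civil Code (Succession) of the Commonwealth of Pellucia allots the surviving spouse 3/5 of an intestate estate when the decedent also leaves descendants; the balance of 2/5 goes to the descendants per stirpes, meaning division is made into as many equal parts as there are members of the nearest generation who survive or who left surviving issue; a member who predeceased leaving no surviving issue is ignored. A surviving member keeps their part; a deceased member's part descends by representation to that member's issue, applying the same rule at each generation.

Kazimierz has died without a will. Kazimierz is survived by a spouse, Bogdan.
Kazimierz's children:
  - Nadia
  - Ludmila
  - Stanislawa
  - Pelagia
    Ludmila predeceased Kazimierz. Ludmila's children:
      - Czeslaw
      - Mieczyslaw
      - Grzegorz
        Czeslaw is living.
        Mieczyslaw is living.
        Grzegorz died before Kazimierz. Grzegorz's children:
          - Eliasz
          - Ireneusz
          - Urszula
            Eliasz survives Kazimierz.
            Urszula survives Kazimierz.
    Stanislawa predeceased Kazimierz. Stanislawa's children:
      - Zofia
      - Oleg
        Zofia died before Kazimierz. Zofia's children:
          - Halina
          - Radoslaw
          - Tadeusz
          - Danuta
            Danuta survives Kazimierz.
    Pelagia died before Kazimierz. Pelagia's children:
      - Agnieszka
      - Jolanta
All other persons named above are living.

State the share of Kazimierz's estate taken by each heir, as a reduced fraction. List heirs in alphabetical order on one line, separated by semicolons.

Bogdan, as surviving spouse, takes 3/5.
The remaining 2/5 passes to Kazimierz's descendants per stirpes.
The 2/5 is divided into 4 equal shares of 1/10 among Nadia, Ludmila, Stanislawa, Pelagia.
Nadia is living and takes 1/10.
Ludmila predeceased; the 1/10 allotted to Ludmila's branch passes to Ludmila's issue by representation.
The 1/10 is divided into 3 equal shares of 1/30 among Czeslaw, Mieczyslaw, Grzegorz.
Czeslaw is living and takes 1/30.
Mieczyslaw is living and takes 1/30.
Grzegorz predeceased; the 1/30 allotted to Grzegorz's branch passes to Grzegorz's issue by representation.
The 1/30 is divided into 3 equal shares of 1/90 among Eliasz, Ireneusz, Urszula.
Eliasz is living and takes 1/90.
Ireneusz is living and takes 1/90.
Urszula is living and takes 1/90.
Stanislawa predeceased; the 1/10 allotted to Stanislawa's branch passes to Stanislawa's issue by representation.
The 1/10 is divided into 2 equal shares of 1/20 among Zofia, Oleg.
Zofia predeceased; the 1/20 allotted to Zofia's branch passes to Zofia's issue by representation.
The 1/20 is divided into 4 equal shares of 1/80 among Halina, Radoslaw, Tadeusz, Danuta.
Halina is living and takes 1/80.
Radoslaw is living and takes 1/80.
Tadeusz is living and takes 1/80.
Danuta is living and takes 1/80.
Oleg is living and takes 1/20.
Pelagia predeceased; the 1/10 allotted to Pelagia's branch passes to Pelagia's issue by representation.
The 1/10 is divided into 2 equal shares of 1/20 among Agnieszka, Jolanta.
Agnieszka is living and takes 1/20.
Jolanta is living and takes 1/20.

Agnieszka 1/20; Bogdan 3/5; Czeslaw 1/30; Danuta 1/80; Eliasz 1/90; Halina 1/80; Ireneusz 1/90; Jolanta 1/20; Mieczyslaw 1/30; Nadia 1/10; Oleg 1/20; Radoslaw 1/80; Tadeusz 1/80; Urszula 1/90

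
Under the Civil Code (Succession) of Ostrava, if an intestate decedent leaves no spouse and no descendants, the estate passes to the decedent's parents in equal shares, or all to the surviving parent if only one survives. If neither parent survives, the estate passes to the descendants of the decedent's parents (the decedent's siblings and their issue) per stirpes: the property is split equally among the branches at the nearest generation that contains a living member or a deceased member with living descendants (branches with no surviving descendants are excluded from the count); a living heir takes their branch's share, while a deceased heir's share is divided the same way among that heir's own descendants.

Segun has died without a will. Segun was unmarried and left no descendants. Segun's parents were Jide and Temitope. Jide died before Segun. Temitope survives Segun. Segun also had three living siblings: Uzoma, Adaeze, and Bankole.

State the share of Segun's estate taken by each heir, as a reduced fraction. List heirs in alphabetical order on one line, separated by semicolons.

Temitope 1

Only one parent, Temitope, survives, so Temitope takes the entire estate. The siblings take nothing because a surviving parent has priority.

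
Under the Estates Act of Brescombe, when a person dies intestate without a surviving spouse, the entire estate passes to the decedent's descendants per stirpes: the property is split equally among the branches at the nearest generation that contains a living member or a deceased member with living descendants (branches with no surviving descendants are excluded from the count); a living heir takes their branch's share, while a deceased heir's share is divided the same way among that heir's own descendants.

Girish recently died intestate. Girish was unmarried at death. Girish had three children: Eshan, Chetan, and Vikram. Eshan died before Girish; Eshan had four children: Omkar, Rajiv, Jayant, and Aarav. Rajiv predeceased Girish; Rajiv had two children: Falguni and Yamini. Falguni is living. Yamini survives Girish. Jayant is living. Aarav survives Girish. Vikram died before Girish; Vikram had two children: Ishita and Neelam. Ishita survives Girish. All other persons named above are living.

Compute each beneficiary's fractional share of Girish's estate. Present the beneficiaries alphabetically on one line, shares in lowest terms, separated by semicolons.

There is no surviving spouse, so the entire estate passes to Girish's descendants per stirpes.
The estate is divided into 3 equal shares of 1/3 among Eshan, Chetan, Vikram.
Eshan predeceased; the 1/3 allotted to Eshan's branch passes to Eshan's issue by representation.
The 1/3 is divided into 4 equal shares of 1/12 among Omkar, Rajiv, Jayant, Aarav.
Omkar is living and takes 1/12.
Rajiv predeceased; the 1/12 allotted to Rajiv's branch passes to Rajiv's issue by representation.
The 1/12 is divided into 2 equal shares of 1/24 among Falguni, Yamini.
Falguni is living and takes 1/24.
Yamini is living and takes 1/24.
Jayant is living and takes 1/12.
Aarav is living and takes 1/12.
Chetan is living and takes 1/3.
Vikram predeceased; the 1/3 allotted to Vikram's branch passes to Vikram's issue by representation.
The 1/3 is divided into 2 equal shares of 1/6 among Ishita, Neelam.
Ishita is living and takes 1/6.
Neelam is living and takes 1/6.

Aarav 1/12; Chetan 1/3; Falguni 1/24; Ishita 1/6; Jayant 1/12; Neelam 1/6; Omkar 1/12; Yamini 1/24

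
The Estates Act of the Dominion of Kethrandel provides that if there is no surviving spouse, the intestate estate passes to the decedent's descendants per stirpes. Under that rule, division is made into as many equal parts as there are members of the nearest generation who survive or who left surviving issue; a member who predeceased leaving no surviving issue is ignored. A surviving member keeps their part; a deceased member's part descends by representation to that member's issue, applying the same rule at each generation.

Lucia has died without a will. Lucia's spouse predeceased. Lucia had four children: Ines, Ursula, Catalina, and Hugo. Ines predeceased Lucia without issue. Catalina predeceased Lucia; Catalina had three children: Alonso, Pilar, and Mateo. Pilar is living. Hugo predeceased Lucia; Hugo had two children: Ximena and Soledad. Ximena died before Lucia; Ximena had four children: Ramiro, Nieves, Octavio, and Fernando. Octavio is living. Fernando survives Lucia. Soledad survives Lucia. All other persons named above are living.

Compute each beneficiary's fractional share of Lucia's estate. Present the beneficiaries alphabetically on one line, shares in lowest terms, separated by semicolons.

There is no surviving spouse, so the entire estate passes to Lucia's descendants per stirpes.
Ines left no surviving issue, so that branch lapses and is disregarded.
The estate is divided into 3 equal shares of 1/3 among Ursula, Catalina, Hugo.
Ursula is living and takes 1/3.
Catalina predeceased; the 1/3 allotted to Catalina's branch passes to Catalina's issue by representation.
The 1/3 is divided into 3 equal shares of 1/9 among Alonso, Pilar, Mateo.
Alonso is living and takes 1/9.
Pilar is living and takes 1/9.
Mateo is living and takes 1/9.
Hugo predeceased; the 1/3 allotted to Hugo's branch passes to Hugo's issue by representation.
The 1/3 is divided into 2 equal shares of 1/6 among Ximena, Soledad.
Ximena predeceased; the 1/6 allotted to Ximena's branch passes to Ximena's issue by representation.
The 1/6 is divided into 4 equal shares of 1/24 among Ramiro, Nieves, Octavio, Fernando.
Ramiro is living and takes 1/24.
Nieves is living and takes 1/24.
Octavio is living and takes 1/24.
Fernando is living and takes 1/24.
Soledad is living and takes 1/6.

Alonso 1/9; Fernando 1/24; Mateo 1/9; Nieves 1/24; Octavio 1/24; Pilar 1/9; Ramiro 1/24; Soledad 1/6; Ursula 1/3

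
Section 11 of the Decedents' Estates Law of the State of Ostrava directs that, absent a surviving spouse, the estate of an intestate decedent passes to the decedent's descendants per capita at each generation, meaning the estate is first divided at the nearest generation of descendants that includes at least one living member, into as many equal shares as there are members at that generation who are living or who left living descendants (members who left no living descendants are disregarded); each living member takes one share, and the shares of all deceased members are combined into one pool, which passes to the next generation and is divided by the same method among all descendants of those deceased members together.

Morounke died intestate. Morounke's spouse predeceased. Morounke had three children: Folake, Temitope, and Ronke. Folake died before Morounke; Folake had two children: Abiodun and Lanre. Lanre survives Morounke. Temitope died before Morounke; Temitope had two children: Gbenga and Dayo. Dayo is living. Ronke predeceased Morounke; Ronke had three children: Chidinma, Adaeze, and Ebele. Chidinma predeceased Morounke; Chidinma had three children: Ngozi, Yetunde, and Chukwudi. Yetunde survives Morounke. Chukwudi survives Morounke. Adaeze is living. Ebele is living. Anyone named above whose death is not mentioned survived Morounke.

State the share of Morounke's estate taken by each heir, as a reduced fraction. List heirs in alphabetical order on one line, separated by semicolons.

There is no surviving spouse, so the entire estate passes to Morounke's descendants per capita at each generation.
No one at generation 1 (Folake, Temitope, Ronke) is living; moving to the next generation.
At generation 2 (Abiodun, Lanre, Gbenga, Dayo, Chidinma, Adaeze, Ebele) there are 7 shares of (1)/7 = 1/7 each.
Living: Abiodun, Lanre, Gbenga, Dayo, Adaeze, and Ebele — each takes 1/7.
Deceased: Chidinma. That 1/7 share is carried to generation 3.
At generation 3 (Ngozi, Yetunde, Chukwudi) there are 3 shares of (1/7)/3 = 1/21 each.
Living: Ngozi, Yetunde, and Chukwudi — each takes 1/21.

Abiodun 1/7; Adaeze 1/7; Chukwudi 1/21; Dayo 1/7; Ebele 1/7; Gbenga 1/7; Lanre 1/7; Ngozi 1/21; Yetunde 1/21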